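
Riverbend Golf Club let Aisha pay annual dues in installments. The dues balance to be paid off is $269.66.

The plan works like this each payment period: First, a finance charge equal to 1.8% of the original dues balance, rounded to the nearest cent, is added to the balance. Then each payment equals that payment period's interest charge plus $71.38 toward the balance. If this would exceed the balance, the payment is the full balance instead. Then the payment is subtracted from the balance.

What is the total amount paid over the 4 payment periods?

$289.06

Payment period 1: opening $269.66; interest $4.85 → $274.51; payment $76.23; balance $198.28
Payment period 2: opening $198.28; interest $4.85 → $203.13; payment $76.23; balance $126.90
Payment period 3: opening $126.90; interest $4.85 → $131.75; payment $76.23; balance $55.52
Payment period 4: opening $55.52; interest $4.85 → $60.37; payment $60.37; balance $0.00
Total paid: $289.06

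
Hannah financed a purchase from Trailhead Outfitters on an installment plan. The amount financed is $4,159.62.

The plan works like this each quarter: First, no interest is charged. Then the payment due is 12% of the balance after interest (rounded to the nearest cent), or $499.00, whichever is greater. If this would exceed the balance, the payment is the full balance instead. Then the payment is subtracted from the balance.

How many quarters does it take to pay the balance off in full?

# | Opening | Payment | End bal
1 | $4,159.62 | $499.15 | $3,660.47
2 | $3,660.47 | $499.00 | $3,161.47
3 | $3,161.47 | $499.00 | $2,662.47
4 | $2,662.47 | $499.00 | $2,163.47
5 | $2,163.47 | $499.00 | $1,664.47
6 | $1,664.47 | $499.00 | $1,165.47
7 | $1,165.47 | $499.00 | $666.47
8 | $666.47 | $499.00 | $167.47
9 | $167.47 | $167.47 | $0.00
Balance reaches $0.00 in quarter 9.

9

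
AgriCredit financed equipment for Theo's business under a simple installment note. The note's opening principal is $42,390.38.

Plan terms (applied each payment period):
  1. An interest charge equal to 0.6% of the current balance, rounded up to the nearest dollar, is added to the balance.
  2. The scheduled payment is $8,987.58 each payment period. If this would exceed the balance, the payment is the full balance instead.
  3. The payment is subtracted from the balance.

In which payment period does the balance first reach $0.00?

5

# | Opening | Interest | Payment | End bal
1 | $42,390.38 | $255.00 | $8,987.58 | $33,657.80
2 | $33,657.80 | $202.00 | $8,987.58 | $24,872.22
3 | $24,872.22 | $150.00 | $8,987.58 | $16,034.64
4 | $16,034.64 | $97.00 | $8,987.58 | $7,144.06
5 | $7,144.06 | $43.00 | $7,187.06 | $0.00
Balance reaches $0.00 in payment period 5.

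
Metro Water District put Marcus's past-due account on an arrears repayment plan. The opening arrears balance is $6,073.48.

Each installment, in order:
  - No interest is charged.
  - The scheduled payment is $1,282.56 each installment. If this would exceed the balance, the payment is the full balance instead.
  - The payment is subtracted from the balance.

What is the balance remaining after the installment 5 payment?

# | Opening | Payment | End bal
1 | $6,073.48 | $1,282.56 | $4,790.92
2 | $4,790.92 | $1,282.56 | $3,508.36
3 | $3,508.36 | $1,282.56 | $2,225.80
4 | $2,225.80 | $1,282.56 | $943.24
5 | $943.24 | $943.24 | $0.00

$0.00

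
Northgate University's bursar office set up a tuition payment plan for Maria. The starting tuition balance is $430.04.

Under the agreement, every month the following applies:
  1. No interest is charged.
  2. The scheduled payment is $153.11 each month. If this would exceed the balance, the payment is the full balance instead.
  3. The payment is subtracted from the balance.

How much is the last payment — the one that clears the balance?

# | Opening | Payment | End bal
1 | $430.04 | $153.11 | $276.93
2 | $276.93 | $153.11 | $123.82
3 | $123.82 | $123.82 | $0.00

$123.82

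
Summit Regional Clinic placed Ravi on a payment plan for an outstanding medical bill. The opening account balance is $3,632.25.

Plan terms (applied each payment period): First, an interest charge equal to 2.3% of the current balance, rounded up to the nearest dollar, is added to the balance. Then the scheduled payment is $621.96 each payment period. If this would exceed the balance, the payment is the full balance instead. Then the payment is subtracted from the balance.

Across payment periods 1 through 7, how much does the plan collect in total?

$3,950.25

# | Opening | Interest | Payment | End bal
1 | $3,632.25 | $84.00 | $621.96 | $3,094.29
2 | $3,094.29 | $72.00 | $621.96 | $2,544.33
3 | $2,544.33 | $59.00 | $621.96 | $1,981.37
4 | $1,981.37 | $46.00 | $621.96 | $1,405.41
5 | $1,405.41 | $33.00 | $621.96 | $816.45
6 | $816.45 | $19.00 | $621.96 | $213.49
7 | $213.49 | $5.00 | $218.49 | $0.00
Total paid: $3,950.25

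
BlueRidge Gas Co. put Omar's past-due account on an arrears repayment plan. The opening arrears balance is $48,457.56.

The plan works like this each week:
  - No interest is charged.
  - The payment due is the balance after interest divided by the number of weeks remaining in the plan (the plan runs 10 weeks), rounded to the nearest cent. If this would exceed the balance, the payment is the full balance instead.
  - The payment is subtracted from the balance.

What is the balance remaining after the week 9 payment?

Week 1: $48,457.56 − $4,845.76 → $43,611.80
Week 2: $43,611.80 − $4,845.76 → $38,766.04
Week 3: $38,766.04 − $4,845.76 → $33,920.28
Week 4: $33,920.28 − $4,845.75 → $29,074.53
Week 5: $29,074.53 − $4,845.76 → $24,228.77
Week 6: $24,228.77 − $4,845.75 → $19,383.02
Week 7: $19,383.02 − $4,845.76 → $14,537.26
Week 8: $14,537.26 − $4,845.75 → $9,691.51
Week 9: $9,691.51 − $4,845.76 → $4,845.75

$4,845.75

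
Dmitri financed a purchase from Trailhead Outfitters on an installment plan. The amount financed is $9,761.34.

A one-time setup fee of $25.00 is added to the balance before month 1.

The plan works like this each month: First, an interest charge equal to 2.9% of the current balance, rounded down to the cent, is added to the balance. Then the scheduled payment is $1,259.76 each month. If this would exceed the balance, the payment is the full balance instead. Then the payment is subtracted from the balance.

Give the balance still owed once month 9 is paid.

$0.00

Month 1: $9,786.34 +$283.80 interest = $10,070.14; pay $1,259.76 → $8,810.38
Month 2: $8,810.38 +$255.50 interest = $9,065.88; pay $1,259.76 → $7,806.12
Month 3: $7,806.12 +$226.37 interest = $8,032.49; pay $1,259.76 → $6,772.73
Month 4: $6,772.73 +$196.40 interest = $6,969.13; pay $1,259.76 → $5,709.37
Month 5: $5,709.37 +$165.57 interest = $5,874.94; pay $1,259.76 → $4,615.18
Month 6: $4,615.18 +$133.84 interest = $4,749.02; pay $1,259.76 → $3,489.26
Month 7: $3,489.26 +$101.18 interest = $3,590.44; pay $1,259.76 → $2,330.68
Month 8: $2,330.68 +$67.58 interest = $2,398.26; pay $1,259.76 → $1,138.50
Month 9: $1,138.50 +$33.01 interest = $1,171.51; pay $1,171.51 → $0.00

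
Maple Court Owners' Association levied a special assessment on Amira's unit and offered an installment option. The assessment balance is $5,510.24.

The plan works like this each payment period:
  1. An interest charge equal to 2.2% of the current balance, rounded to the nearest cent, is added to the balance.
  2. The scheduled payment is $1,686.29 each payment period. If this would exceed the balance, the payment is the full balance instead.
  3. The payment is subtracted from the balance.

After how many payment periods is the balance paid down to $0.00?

4

# | Opening | Interest | Payment | End bal
1 | $5,510.24 | $121.23 | $1,686.29 | $3,945.18
2 | $3,945.18 | $86.79 | $1,686.29 | $2,345.68
3 | $2,345.68 | $51.60 | $1,686.29 | $710.99
4 | $710.99 | $15.64 | $726.63 | $0.00
Balance reaches $0.00 in payment period 4.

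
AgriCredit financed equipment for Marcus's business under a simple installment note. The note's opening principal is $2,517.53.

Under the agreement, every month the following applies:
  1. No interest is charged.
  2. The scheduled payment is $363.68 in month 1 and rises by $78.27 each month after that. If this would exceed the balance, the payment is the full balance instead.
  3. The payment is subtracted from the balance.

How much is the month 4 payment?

$598.49

Month 1: opening $2,517.53; payment $363.68; balance $2,153.85
Month 2: opening $2,153.85; payment $441.95; balance $1,711.90
Month 3: opening $1,711.90; payment $520.22; balance $1,191.68
Month 4: opening $1,191.68; payment $598.49; balance $593.19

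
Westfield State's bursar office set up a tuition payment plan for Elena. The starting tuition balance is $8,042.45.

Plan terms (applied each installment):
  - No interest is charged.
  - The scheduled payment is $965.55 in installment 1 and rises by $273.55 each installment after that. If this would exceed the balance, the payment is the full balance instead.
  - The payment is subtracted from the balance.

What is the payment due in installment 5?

$2,059.75

Installment 1: $8,042.45 − $965.55 → $7,076.90
Installment 2: $7,076.90 − $1,239.10 → $5,837.80
Installment 3: $5,837.80 − $1,512.65 → $4,325.15
Installment 4: $4,325.15 − $1,786.20 → $2,538.95
Installment 5: $2,538.95 − $2,059.75 → $479.20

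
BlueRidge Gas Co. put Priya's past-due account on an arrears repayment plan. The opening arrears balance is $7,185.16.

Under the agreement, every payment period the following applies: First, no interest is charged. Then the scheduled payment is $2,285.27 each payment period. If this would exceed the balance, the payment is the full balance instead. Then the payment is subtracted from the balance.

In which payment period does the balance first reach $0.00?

4

# | Opening | Payment | End bal
1 | $7,185.16 | $2,285.27 | $4,899.89
2 | $4,899.89 | $2,285.27 | $2,614.62
3 | $2,614.62 | $2,285.27 | $329.35
4 | $329.35 | $329.35 | $0.00
Balance reaches $0.00 in payment period 4.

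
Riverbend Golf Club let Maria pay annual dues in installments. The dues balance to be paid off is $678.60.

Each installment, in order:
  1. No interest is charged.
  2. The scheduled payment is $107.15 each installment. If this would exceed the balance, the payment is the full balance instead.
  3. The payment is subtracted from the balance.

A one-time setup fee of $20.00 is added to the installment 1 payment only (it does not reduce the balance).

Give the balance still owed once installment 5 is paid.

# | Opening | Payment | Fee | End bal
1 | $678.60 | $107.15 | $20.00 | $571.45
2 | $571.45 | $107.15 | — | $464.30
3 | $464.30 | $107.15 | — | $357.15
4 | $357.15 | $107.15 | — | $250.00
5 | $250.00 | $107.15 | — | $142.85

$142.85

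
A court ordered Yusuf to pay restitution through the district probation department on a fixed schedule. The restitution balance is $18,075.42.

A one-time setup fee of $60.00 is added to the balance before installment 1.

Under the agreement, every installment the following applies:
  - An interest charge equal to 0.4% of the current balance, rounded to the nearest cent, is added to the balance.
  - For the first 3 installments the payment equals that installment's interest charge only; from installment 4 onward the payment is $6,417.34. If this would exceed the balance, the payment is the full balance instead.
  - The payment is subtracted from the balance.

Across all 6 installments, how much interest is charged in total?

# | Opening | Interest | Payment | End bal
1 | $18,135.42 | $72.54 | $72.54 | $18,135.42
2 | $18,135.42 | $72.54 | $72.54 | $18,135.42
3 | $18,135.42 | $72.54 | $72.54 | $18,135.42
4 | $18,135.42 | $72.54 | $6,417.34 | $11,790.62
5 | $11,790.62 | $47.16 | $6,417.34 | $5,420.44
6 | $5,420.44 | $21.68 | $5,442.12 | $0.00
Total interest: $72.54 + $72.54 + $72.54 + $72.54 + $47.16 + $21.68 = $359.00

$359.00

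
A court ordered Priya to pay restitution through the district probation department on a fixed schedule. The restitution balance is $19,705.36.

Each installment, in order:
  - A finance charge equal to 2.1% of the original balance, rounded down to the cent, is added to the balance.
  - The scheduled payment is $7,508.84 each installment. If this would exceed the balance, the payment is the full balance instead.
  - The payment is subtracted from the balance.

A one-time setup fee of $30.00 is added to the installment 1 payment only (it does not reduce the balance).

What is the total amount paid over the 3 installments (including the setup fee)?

$20,976.79

# | Opening | Interest | Payment | Fee | End bal
1 | $19,705.36 | $413.81 | $7,508.84 | $30.00 | $12,610.33
2 | $12,610.33 | $413.81 | $7,508.84 | — | $5,515.30
3 | $5,515.30 | $413.81 | $5,929.11 | — | $0.00
Total paid: $20,976.79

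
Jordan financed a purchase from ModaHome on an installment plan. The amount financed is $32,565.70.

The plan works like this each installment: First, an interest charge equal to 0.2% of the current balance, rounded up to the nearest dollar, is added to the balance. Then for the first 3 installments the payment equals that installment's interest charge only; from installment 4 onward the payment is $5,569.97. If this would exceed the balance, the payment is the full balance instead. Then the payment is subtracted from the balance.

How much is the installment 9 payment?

$4,944.85

Installment 1: $32,565.70 +$66.00 interest = $32,631.70; pay $66.00 → $32,565.70
Installment 2: $32,565.70 +$66.00 interest = $32,631.70; pay $66.00 → $32,565.70
Installment 3: $32,565.70 +$66.00 interest = $32,631.70; pay $66.00 → $32,565.70
Installment 4: $32,565.70 +$66.00 interest = $32,631.70; pay $5,569.97 → $27,061.73
Installment 5: $27,061.73 +$55.00 interest = $27,116.73; pay $5,569.97 → $21,546.76
Installment 6: $21,546.76 +$44.00 interest = $21,590.76; pay $5,569.97 → $16,020.79
Installment 7: $16,020.79 +$33.00 interest = $16,053.79; pay $5,569.97 → $10,483.82
Installment 8: $10,483.82 +$21.00 interest = $10,504.82; pay $5,569.97 → $4,934.85
Installment 9: $4,934.85 +$10.00 interest = $4,944.85; pay $4,944.85 → $0.00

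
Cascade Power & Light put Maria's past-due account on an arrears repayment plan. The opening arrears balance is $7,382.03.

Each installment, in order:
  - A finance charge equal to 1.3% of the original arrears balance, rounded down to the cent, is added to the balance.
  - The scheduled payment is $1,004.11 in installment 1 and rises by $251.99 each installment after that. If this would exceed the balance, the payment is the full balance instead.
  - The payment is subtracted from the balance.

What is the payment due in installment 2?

Installment 1: $7,382.03 +$95.96 interest = $7,477.99; pay $1,004.11 → $6,473.88
Installment 2: $6,473.88 +$95.96 interest = $6,569.84; pay $1,256.10 → $5,313.74

$1,256.10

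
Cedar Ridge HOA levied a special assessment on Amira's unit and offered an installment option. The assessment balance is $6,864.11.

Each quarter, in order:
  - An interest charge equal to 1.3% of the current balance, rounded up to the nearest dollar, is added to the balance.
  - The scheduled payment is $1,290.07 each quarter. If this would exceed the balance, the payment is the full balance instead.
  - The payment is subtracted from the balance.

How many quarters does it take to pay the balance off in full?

6

Quarter 1: opening $6,864.11; interest $90.00 → $6,954.11; payment $1,290.07; balance $5,664.04
Quarter 2: opening $5,664.04; interest $74.00 → $5,738.04; payment $1,290.07; balance $4,447.97
Quarter 3: opening $4,447.97; interest $58.00 → $4,505.97; payment $1,290.07; balance $3,215.90
Quarter 4: opening $3,215.90; interest $42.00 → $3,257.90; payment $1,290.07; balance $1,967.83
Quarter 5: opening $1,967.83; interest $26.00 → $1,993.83; payment $1,290.07; balance $703.76
Quarter 6: opening $703.76; interest $10.00 → $713.76; payment $713.76; balance $0.00
Balance reaches $0.00 in quarter 6.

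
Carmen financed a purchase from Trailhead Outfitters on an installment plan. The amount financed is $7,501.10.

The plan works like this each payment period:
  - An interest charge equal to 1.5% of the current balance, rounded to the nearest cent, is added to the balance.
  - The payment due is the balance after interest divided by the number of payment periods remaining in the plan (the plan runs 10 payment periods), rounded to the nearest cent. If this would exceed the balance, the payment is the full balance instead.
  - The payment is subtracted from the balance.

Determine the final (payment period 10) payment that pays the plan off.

$870.54

Payment period 1: $7,501.10 +$112.52 interest = $7,613.62; pay $761.36 → $6,852.26
Payment period 2: $6,852.26 +$102.78 interest = $6,955.04; pay $772.78 → $6,182.26
Payment period 3: $6,182.26 +$92.73 interest = $6,274.99; pay $784.37 → $5,490.62
Payment period 4: $5,490.62 +$82.36 interest = $5,572.98; pay $796.14 → $4,776.84
Payment period 5: $4,776.84 +$71.65 interest = $4,848.49; pay $808.08 → $4,040.41
Payment period 6: $4,040.41 +$60.61 interest = $4,101.02; pay $820.20 → $3,280.82
Payment period 7: $3,280.82 +$49.21 interest = $3,330.03; pay $832.51 → $2,497.52
Payment period 8: $2,497.52 +$37.46 interest = $2,534.98; pay $844.99 → $1,689.99
Payment period 9: $1,689.99 +$25.35 interest = $1,715.34; pay $857.67 → $857.67
Payment period 10: $857.67 +$12.87 interest = $870.54; pay $870.54 → $0.00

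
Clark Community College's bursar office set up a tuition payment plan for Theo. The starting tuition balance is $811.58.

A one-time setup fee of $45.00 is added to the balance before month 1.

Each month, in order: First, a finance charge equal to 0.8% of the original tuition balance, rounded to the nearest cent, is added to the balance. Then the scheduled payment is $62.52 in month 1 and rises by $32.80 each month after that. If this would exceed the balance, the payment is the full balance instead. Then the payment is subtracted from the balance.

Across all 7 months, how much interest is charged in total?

# | Opening | Interest | Payment | End bal
1 | $856.58 | $6.49 | $62.52 | $800.55
2 | $800.55 | $6.49 | $95.32 | $711.72
3 | $711.72 | $6.49 | $128.12 | $590.09
4 | $590.09 | $6.49 | $160.92 | $435.66
5 | $435.66 | $6.49 | $193.72 | $248.43
6 | $248.43 | $6.49 | $226.52 | $28.40
7 | $28.40 | $6.49 | $34.89 | $0.00
Total interest: $6.49 + $6.49 + $6.49 + $6.49 + $6.49 + $6.49 + $6.49 = $45.43

$45.43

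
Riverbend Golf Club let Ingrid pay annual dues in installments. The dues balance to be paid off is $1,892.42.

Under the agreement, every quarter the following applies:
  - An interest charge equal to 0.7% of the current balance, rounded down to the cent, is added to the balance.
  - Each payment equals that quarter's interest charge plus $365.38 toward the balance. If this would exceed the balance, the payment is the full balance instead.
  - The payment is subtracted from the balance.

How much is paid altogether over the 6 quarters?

# | Opening | Interest | Payment | End bal
1 | $1,892.42 | $13.24 | $378.62 | $1,527.04
2 | $1,527.04 | $10.68 | $376.06 | $1,161.66
3 | $1,161.66 | $8.13 | $373.51 | $796.28
4 | $796.28 | $5.57 | $370.95 | $430.90
5 | $430.90 | $3.01 | $368.39 | $65.52
6 | $65.52 | $0.45 | $65.97 | $0.00
Total paid: $1,933.50

$1,933.50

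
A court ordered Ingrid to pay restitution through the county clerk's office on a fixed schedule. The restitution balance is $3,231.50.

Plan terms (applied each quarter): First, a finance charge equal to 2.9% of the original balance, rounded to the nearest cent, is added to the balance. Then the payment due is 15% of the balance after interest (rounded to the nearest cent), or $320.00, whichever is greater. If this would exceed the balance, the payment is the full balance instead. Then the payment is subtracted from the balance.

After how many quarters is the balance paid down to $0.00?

13

# | Opening | Interest | Payment | End bal
1 | $3,231.50 | $93.71 | $498.78 | $2,826.43
2 | $2,826.43 | $93.71 | $438.02 | $2,482.12
3 | $2,482.12 | $93.71 | $386.37 | $2,189.46
4 | $2,189.46 | $93.71 | $342.48 | $1,940.69
5 | $1,940.69 | $93.71 | $320.00 | $1,714.40
6 | $1,714.40 | $93.71 | $320.00 | $1,488.11
7 | $1,488.11 | $93.71 | $320.00 | $1,261.82
8 | $1,261.82 | $93.71 | $320.00 | $1,035.53
9 | $1,035.53 | $93.71 | $320.00 | $809.24
10 | $809.24 | $93.71 | $320.00 | $582.95
11 | $582.95 | $93.71 | $320.00 | $356.66
12 | $356.66 | $93.71 | $320.00 | $130.37
13 | $130.37 | $93.71 | $224.08 | $0.00
Balance reaches $0.00 in quarter 13.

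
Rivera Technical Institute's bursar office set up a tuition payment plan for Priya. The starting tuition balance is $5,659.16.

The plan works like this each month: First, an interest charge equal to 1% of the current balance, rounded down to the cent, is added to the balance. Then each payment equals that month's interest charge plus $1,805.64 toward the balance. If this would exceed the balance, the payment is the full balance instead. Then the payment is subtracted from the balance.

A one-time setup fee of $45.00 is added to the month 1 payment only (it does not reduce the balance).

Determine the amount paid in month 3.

Month 1: $5,659.16 +$56.59 interest = $5,715.75; pay $1,862.23 (+ $45.00 fee) → $3,853.52
Month 2: $3,853.52 +$38.53 interest = $3,892.05; pay $1,844.17 → $2,047.88
Month 3: $2,047.88 +$20.47 interest = $2,068.35; pay $1,826.11 → $242.24

$1,826.11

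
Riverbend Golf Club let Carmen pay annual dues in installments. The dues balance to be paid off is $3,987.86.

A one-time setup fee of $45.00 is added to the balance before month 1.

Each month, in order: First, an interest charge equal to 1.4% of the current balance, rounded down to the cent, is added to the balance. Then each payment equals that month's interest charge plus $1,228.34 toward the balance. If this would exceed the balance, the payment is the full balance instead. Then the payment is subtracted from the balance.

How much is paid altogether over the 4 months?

$4,155.50

Month 1: $4,032.86 +$56.46 interest = $4,089.32; pay $1,284.80 → $2,804.52
Month 2: $2,804.52 +$39.26 interest = $2,843.78; pay $1,267.60 → $1,576.18
Month 3: $1,576.18 +$22.06 interest = $1,598.24; pay $1,250.40 → $347.84
Month 4: $347.84 +$4.86 interest = $352.70; pay $352.70 → $0.00
Total paid: $4,155.50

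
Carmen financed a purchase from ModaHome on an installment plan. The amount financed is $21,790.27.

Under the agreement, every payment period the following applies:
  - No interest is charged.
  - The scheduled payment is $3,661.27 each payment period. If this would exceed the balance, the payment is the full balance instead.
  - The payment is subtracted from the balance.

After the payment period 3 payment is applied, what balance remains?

$10,806.46

Payment period 1: $21,790.27 − $3,661.27 → $18,129.00
Payment period 2: $18,129.00 − $3,661.27 → $14,467.73
Payment period 3: $14,467.73 − $3,661.27 → $10,806.46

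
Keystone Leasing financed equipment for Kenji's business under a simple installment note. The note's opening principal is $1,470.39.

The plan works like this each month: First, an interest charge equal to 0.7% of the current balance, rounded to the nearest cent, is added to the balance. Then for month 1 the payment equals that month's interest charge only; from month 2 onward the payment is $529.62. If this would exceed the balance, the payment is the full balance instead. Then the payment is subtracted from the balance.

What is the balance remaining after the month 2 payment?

$951.06

Month 1: $1,470.39 +$10.29 interest = $1,480.68; pay $10.29 → $1,470.39
Month 2: $1,470.39 +$10.29 interest = $1,480.68; pay $529.62 → $951.06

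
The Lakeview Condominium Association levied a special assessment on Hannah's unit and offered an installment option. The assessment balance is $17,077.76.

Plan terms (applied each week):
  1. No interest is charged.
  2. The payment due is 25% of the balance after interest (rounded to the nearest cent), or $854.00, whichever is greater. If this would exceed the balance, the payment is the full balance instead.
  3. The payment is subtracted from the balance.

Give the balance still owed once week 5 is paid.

$4,052.63

Week 1: $17,077.76 − $4,269.44 → $12,808.32
Week 2: $12,808.32 − $3,202.08 → $9,606.24
Week 3: $9,606.24 − $2,401.56 → $7,204.68
Week 4: $7,204.68 − $1,801.17 → $5,403.51
Week 5: $5,403.51 − $1,350.88 → $4,052.63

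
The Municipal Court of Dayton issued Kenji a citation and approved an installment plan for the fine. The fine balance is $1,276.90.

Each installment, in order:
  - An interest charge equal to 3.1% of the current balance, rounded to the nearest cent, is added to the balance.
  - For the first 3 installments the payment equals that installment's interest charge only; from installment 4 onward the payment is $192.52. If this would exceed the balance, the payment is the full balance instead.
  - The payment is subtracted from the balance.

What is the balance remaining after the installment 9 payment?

$285.15

# | Opening | Interest | Payment | End bal
1 | $1,276.90 | $39.58 | $39.58 | $1,276.90
2 | $1,276.90 | $39.58 | $39.58 | $1,276.90
3 | $1,276.90 | $39.58 | $39.58 | $1,276.90
4 | $1,276.90 | $39.58 | $192.52 | $1,123.96
5 | $1,123.96 | $34.84 | $192.52 | $966.28
6 | $966.28 | $29.95 | $192.52 | $803.71
7 | $803.71 | $24.92 | $192.52 | $636.11
8 | $636.11 | $19.72 | $192.52 | $463.31
9 | $463.31 | $14.36 | $192.52 | $285.15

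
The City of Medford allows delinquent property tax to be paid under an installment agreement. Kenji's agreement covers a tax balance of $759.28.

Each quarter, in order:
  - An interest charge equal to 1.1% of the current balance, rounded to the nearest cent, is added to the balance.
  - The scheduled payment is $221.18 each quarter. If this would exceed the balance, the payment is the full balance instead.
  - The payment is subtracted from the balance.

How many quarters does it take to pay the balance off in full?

Quarter 1: opening $759.28; interest $8.35 → $767.63; payment $221.18; balance $546.45
Quarter 2: opening $546.45; interest $6.01 → $552.46; payment $221.18; balance $331.28
Quarter 3: opening $331.28; interest $3.64 → $334.92; payment $221.18; balance $113.74
Quarter 4: opening $113.74; interest $1.25 → $114.99; payment $114.99; balance $0.00
Balance reaches $0.00 in quarter 4.

4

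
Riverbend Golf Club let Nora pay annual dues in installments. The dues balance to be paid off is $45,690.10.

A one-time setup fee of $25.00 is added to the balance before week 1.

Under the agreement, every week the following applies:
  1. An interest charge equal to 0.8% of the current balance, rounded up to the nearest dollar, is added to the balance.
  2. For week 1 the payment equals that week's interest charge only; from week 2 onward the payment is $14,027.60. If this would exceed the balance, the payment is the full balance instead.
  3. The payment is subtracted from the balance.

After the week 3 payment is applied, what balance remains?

$18,282.90

Week 1: opening $45,715.10; interest $366.00 → $46,081.10; payment $366.00; balance $45,715.10
Week 2: opening $45,715.10; interest $366.00 → $46,081.10; payment $14,027.60; balance $32,053.50
Week 3: opening $32,053.50; interest $257.00 → $32,310.50; payment $14,027.60; balance $18,282.90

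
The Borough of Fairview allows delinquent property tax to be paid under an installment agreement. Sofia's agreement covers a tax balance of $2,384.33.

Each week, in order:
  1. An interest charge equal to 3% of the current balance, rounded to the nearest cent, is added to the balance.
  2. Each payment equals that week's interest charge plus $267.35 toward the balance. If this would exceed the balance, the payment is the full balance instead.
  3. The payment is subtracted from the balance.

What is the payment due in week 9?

$252.90

# | Opening | Interest | Payment | End bal
1 | $2,384.33 | $71.53 | $338.88 | $2,116.98
2 | $2,116.98 | $63.51 | $330.86 | $1,849.63
3 | $1,849.63 | $55.49 | $322.84 | $1,582.28
4 | $1,582.28 | $47.47 | $314.82 | $1,314.93
5 | $1,314.93 | $39.45 | $306.80 | $1,047.58
6 | $1,047.58 | $31.43 | $298.78 | $780.23
7 | $780.23 | $23.41 | $290.76 | $512.88
8 | $512.88 | $15.39 | $282.74 | $245.53
9 | $245.53 | $7.37 | $252.90 | $0.00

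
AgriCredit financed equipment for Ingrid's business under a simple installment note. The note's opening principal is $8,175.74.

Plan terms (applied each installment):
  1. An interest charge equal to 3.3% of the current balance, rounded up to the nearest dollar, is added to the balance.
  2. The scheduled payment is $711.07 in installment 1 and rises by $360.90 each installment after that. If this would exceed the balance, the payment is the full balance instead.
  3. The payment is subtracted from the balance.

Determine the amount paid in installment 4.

Installment 1: opening $8,175.74; interest $270.00 → $8,445.74; payment $711.07; balance $7,734.67
Installment 2: opening $7,734.67; interest $256.00 → $7,990.67; payment $1,071.97; balance $6,918.70
Installment 3: opening $6,918.70; interest $229.00 → $7,147.70; payment $1,432.87; balance $5,714.83
Installment 4: opening $5,714.83; interest $189.00 → $5,903.83; payment $1,793.77; balance $4,110.06

$1,793.77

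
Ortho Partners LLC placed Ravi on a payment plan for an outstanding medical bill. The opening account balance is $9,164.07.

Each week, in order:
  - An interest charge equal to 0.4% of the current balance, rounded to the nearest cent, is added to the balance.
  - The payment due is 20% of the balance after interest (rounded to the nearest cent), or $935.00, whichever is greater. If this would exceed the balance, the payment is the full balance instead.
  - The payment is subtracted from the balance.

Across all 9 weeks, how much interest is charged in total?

$148.08

# | Opening | Interest | Payment | End bal
1 | $9,164.07 | $36.66 | $1,840.15 | $7,360.58
2 | $7,360.58 | $29.44 | $1,478.00 | $5,912.02
3 | $5,912.02 | $23.65 | $1,187.13 | $4,748.54
4 | $4,748.54 | $18.99 | $953.51 | $3,814.02
5 | $3,814.02 | $15.26 | $935.00 | $2,894.28
6 | $2,894.28 | $11.58 | $935.00 | $1,970.86
7 | $1,970.86 | $7.88 | $935.00 | $1,043.74
8 | $1,043.74 | $4.17 | $935.00 | $112.91
9 | $112.91 | $0.45 | $113.36 | $0.00
Total interest: $36.66 + $29.44 + $23.65 + $18.99 + $15.26 + $11.58 + $7.88 + $4.17 + $0.45 = $148.08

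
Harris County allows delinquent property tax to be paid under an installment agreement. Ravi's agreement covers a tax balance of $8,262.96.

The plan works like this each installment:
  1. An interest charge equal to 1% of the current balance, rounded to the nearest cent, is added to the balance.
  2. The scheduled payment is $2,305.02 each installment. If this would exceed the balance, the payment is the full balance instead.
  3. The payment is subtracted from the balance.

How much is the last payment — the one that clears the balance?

$1,544.19

Installment 1: $8,262.96 +$82.63 interest = $8,345.59; pay $2,305.02 → $6,040.57
Installment 2: $6,040.57 +$60.41 interest = $6,100.98; pay $2,305.02 → $3,795.96
Installment 3: $3,795.96 +$37.96 interest = $3,833.92; pay $2,305.02 → $1,528.90
Installment 4: $1,528.90 +$15.29 interest = $1,544.19; pay $1,544.19 → $0.00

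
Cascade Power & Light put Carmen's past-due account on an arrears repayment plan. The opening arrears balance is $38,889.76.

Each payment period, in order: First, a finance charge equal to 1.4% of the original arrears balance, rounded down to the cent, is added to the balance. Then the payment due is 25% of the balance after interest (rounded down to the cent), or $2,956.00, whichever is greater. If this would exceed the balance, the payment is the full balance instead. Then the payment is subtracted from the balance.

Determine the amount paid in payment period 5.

$3,491.49

Payment period 1: opening $38,889.76; interest $544.45 → $39,434.21; payment $9,858.55; balance $29,575.66
Payment period 2: opening $29,575.66; interest $544.45 → $30,120.11; payment $7,530.02; balance $22,590.09
Payment period 3: opening $22,590.09; interest $544.45 → $23,134.54; payment $5,783.63; balance $17,350.91
Payment period 4: opening $17,350.91; interest $544.45 → $17,895.36; payment $4,473.84; balance $13,421.52
Payment period 5: opening $13,421.52; interest $544.45 → $13,965.97; payment $3,491.49; balance $10,474.48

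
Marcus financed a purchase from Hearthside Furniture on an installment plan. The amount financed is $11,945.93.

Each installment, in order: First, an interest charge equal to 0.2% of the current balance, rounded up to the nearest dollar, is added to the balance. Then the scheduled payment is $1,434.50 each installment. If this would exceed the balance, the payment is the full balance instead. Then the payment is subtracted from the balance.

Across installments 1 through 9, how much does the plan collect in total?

Installment 1: $11,945.93 +$24.00 interest = $11,969.93; pay $1,434.50 → $10,535.43
Installment 2: $10,535.43 +$22.00 interest = $10,557.43; pay $1,434.50 → $9,122.93
Installment 3: $9,122.93 +$19.00 interest = $9,141.93; pay $1,434.50 → $7,707.43
Installment 4: $7,707.43 +$16.00 interest = $7,723.43; pay $1,434.50 → $6,288.93
Installment 5: $6,288.93 +$13.00 interest = $6,301.93; pay $1,434.50 → $4,867.43
Installment 6: $4,867.43 +$10.00 interest = $4,877.43; pay $1,434.50 → $3,442.93
Installment 7: $3,442.93 +$7.00 interest = $3,449.93; pay $1,434.50 → $2,015.43
Installment 8: $2,015.43 +$5.00 interest = $2,020.43; pay $1,434.50 → $585.93
Installment 9: $585.93 +$2.00 interest = $587.93; pay $587.93 → $0.00
Total paid: $12,063.93

$12,063.93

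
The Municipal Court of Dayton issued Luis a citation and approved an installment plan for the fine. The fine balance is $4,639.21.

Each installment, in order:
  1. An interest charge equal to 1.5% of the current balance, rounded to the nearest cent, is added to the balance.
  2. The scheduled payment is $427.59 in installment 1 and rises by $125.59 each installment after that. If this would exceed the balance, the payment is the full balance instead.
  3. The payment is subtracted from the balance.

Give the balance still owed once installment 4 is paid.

Installment 1: opening $4,639.21; interest $69.59 → $4,708.80; payment $427.59; balance $4,281.21
Installment 2: opening $4,281.21; interest $64.22 → $4,345.43; payment $553.18; balance $3,792.25
Installment 3: opening $3,792.25; interest $56.88 → $3,849.13; payment $678.77; balance $3,170.36
Installment 4: opening $3,170.36; interest $47.56 → $3,217.92; payment $804.36; balance $2,413.56

$2,413.56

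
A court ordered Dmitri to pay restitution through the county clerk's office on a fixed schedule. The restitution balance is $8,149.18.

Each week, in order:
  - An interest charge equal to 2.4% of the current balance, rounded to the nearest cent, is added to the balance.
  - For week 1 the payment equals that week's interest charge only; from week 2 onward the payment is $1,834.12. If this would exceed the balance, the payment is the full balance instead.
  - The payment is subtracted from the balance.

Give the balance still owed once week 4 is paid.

# | Opening | Interest | Payment | End bal
1 | $8,149.18 | $195.58 | $195.58 | $8,149.18
2 | $8,149.18 | $195.58 | $1,834.12 | $6,510.64
3 | $6,510.64 | $156.26 | $1,834.12 | $4,832.78
4 | $4,832.78 | $115.99 | $1,834.12 | $3,114.65

$3,114.65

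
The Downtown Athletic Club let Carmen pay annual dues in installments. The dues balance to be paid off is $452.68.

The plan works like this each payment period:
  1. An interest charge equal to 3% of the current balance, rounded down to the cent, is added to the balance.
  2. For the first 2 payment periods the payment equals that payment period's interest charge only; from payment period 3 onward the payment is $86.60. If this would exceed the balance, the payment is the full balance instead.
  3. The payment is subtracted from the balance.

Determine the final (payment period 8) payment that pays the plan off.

Payment period 1: $452.68 +$13.58 interest = $466.26; pay $13.58 → $452.68
Payment period 2: $452.68 +$13.58 interest = $466.26; pay $13.58 → $452.68
Payment period 3: $452.68 +$13.58 interest = $466.26; pay $86.60 → $379.66
Payment period 4: $379.66 +$11.38 interest = $391.04; pay $86.60 → $304.44
Payment period 5: $304.44 +$9.13 interest = $313.57; pay $86.60 → $226.97
Payment period 6: $226.97 +$6.80 interest = $233.77; pay $86.60 → $147.17
Payment period 7: $147.17 +$4.41 interest = $151.58; pay $86.60 → $64.98
Payment period 8: $64.98 +$1.94 interest = $66.92; pay $66.92 → $0.00

$66.92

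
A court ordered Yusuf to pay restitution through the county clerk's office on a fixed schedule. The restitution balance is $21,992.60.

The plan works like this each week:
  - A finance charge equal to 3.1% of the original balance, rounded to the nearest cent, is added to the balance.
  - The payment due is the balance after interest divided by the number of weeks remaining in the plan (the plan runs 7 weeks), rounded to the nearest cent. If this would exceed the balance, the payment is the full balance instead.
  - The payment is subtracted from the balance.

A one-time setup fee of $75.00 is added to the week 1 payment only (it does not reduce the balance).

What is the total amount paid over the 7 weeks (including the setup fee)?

$26,839.99

Week 1: opening $21,992.60; interest $681.77 → $22,674.37; payment $3,239.20 (+ $75.00 fee); balance $19,435.17
Week 2: opening $19,435.17; interest $681.77 → $20,116.94; payment $3,352.82; balance $16,764.12
Week 3: opening $16,764.12; interest $681.77 → $17,445.89; payment $3,489.18; balance $13,956.71
Week 4: opening $13,956.71; interest $681.77 → $14,638.48; payment $3,659.62; balance $10,978.86
Week 5: opening $10,978.86; interest $681.77 → $11,660.63; payment $3,886.88; balance $7,773.75
Week 6: opening $7,773.75; interest $681.77 → $8,455.52; payment $4,227.76; balance $4,227.76
Week 7: opening $4,227.76; interest $681.77 → $4,909.53; payment $4,909.53; balance $0.00
Total paid: $26,839.99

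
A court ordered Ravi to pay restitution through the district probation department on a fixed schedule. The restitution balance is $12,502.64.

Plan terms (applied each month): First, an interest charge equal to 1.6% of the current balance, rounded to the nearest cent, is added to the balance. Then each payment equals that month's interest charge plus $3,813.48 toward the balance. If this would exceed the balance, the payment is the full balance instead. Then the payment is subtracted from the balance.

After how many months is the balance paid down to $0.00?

4

Month 1: opening $12,502.64; interest $200.04 → $12,702.68; payment $4,013.52; balance $8,689.16
Month 2: opening $8,689.16; interest $139.03 → $8,828.19; payment $3,952.51; balance $4,875.68
Month 3: opening $4,875.68; interest $78.01 → $4,953.69; payment $3,891.49; balance $1,062.20
Month 4: opening $1,062.20; interest $17.00 → $1,079.20; payment $1,079.20; balance $0.00
Balance reaches $0.00 in month 4.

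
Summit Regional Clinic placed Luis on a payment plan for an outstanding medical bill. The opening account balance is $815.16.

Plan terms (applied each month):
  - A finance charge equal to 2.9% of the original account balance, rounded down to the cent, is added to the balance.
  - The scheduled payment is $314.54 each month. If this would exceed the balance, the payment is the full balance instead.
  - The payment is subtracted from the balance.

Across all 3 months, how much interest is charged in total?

$70.89

Month 1: opening $815.16; interest $23.63 → $838.79; payment $314.54; balance $524.25
Month 2: opening $524.25; interest $23.63 → $547.88; payment $314.54; balance $233.34
Month 3: opening $233.34; interest $23.63 → $256.97; payment $256.97; balance $0.00
Total interest: $23.63 + $23.63 + $23.63 = $70.89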